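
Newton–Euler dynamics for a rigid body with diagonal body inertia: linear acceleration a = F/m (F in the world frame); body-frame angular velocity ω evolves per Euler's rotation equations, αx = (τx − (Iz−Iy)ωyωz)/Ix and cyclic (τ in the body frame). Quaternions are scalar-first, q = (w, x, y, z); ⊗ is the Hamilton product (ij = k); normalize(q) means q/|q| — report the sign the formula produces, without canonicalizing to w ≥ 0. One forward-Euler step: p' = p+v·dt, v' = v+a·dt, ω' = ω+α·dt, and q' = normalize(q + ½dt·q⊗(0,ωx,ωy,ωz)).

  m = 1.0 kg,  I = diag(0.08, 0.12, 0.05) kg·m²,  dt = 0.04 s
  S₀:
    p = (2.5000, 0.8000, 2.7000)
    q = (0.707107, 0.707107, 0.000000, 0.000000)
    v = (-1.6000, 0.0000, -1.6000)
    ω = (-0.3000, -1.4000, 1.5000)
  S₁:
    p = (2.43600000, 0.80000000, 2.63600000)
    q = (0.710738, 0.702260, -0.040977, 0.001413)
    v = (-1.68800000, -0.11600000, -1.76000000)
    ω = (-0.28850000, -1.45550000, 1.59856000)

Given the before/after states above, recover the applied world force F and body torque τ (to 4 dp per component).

v₁ − v₀ = (-0.08800000, -0.11600000, -0.16000000)
F = m·Δv/dt = (-2.2000, -2.9000, -4.0000)
rate change Δω = (0.01150000, -0.05550000, 0.09856000)
τ = I·(Δω/dt) + ω₀×(Iω₀) = (0.1700, -0.1800, 0.1400)

F = (-2.2000, -2.9000, -4.0000)
τ = (0.1700, -0.1800, 0.1400)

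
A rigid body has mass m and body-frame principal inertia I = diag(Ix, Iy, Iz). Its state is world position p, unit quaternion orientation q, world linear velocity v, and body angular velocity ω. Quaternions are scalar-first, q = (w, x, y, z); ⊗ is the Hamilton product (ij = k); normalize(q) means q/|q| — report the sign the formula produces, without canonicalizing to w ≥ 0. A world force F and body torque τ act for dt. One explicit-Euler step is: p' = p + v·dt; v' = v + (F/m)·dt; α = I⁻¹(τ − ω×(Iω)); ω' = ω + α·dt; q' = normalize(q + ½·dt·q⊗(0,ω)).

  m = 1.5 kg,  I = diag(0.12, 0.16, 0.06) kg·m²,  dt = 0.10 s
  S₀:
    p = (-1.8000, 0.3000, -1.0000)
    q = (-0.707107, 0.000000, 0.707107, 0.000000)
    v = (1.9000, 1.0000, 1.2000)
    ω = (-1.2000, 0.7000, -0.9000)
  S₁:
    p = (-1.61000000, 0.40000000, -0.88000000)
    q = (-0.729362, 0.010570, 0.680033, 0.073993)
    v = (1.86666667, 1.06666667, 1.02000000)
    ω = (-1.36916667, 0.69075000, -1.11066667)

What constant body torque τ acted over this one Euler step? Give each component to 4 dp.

τ = (-0.1400, 0.0500, -0.1600)

ω₁ − ω₀ = (-0.16916667, -0.00925000, -0.21066667)
gyro term ω₀×Iω₀ = (0.0630, 0.0648, -0.0336)
I·α + gyro = (-0.1400, 0.0500, -0.1600)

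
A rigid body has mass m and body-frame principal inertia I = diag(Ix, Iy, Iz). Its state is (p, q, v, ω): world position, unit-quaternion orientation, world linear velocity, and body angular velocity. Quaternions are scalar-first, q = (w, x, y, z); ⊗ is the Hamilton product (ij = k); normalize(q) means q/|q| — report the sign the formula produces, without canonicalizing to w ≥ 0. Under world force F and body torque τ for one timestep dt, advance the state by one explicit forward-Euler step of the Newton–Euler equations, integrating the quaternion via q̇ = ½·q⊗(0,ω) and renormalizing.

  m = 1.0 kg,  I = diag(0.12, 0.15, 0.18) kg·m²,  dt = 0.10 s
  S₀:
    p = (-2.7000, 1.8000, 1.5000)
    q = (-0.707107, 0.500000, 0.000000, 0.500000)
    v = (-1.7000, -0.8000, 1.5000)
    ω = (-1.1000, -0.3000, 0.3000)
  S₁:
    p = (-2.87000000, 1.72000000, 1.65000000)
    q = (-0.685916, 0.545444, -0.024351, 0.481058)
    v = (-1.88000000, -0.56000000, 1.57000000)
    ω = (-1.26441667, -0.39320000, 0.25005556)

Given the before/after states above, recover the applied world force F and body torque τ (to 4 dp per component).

F = (-1.8000, 2.4000, 0.7000)
τ = (-0.2000, -0.1200, -0.0800)

rate change Δω = (-0.16441667, -0.09320000, -0.04994444)
applied torque τ = (-0.2000, -0.1200, -0.0800)
velocity change Δv = (-0.18000000, 0.24000000, 0.07000000)
m·(v₁−v₀)/dt = (-1.8000, 2.4000, 0.7000)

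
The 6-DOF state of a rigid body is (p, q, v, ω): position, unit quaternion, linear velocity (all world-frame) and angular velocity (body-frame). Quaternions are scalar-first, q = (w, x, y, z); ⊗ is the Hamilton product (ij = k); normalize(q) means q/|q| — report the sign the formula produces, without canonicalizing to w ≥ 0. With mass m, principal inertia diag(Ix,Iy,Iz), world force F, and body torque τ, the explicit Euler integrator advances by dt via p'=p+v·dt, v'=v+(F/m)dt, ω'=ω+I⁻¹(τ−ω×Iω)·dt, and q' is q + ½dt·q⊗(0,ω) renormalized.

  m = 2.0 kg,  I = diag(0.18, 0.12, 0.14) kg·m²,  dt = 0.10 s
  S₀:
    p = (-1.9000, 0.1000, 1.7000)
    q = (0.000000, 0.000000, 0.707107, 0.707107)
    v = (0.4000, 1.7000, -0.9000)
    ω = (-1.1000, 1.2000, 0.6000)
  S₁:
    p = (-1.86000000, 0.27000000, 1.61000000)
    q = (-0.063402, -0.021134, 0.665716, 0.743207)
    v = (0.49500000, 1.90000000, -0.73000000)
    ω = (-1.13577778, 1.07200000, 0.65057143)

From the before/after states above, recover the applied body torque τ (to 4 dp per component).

τ = (-0.0500, -0.1800, 0.1500)

Δω = ω₁−ω₀ = (-0.03577778, -0.12800000, 0.05057143)
precession coupling = (0.0144, -0.0264, 0.0792)
τ = I·(Δω/dt) + ω₀×(Iω₀) = (-0.0500, -0.1800, 0.1500)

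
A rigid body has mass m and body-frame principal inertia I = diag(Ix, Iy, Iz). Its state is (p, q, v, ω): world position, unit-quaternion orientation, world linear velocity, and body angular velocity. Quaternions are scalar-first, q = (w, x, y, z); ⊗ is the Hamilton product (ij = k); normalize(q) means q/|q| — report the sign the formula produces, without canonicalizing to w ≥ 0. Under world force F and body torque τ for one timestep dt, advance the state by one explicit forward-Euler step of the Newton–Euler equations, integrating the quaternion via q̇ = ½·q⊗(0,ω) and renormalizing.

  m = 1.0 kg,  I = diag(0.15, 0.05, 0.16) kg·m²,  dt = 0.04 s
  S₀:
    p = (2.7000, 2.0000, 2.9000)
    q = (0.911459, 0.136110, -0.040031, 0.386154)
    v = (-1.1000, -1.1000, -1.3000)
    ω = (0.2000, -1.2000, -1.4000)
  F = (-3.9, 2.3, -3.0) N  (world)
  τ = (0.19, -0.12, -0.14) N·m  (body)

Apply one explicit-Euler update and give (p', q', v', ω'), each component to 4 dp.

a = (-3.9000, 2.3000, -3.0000)
new position p' = (2.6560, 1.9560, 2.8480)
new velocity v' = (-1.2560, -1.0080, -1.4200)
ω×(Iω) gyroscopic = (0.1848, 0.0028, 0.0240)
angular accel α = (0.0347, -2.4560, -1.0250)
new body rate ω' = (0.2014, -1.2982, -1.4410)
q⊗(0,ω) = (0.4653564, 0.7017200, -0.8259660, -1.4313684)
q' = normalize(q + ½dt·q⊗(0,ω)) = (0.9201, 0.1500, -0.0565, 0.3573)

p' = (2.6560, 1.9560, 2.8480)
q' = (0.9201, 0.1500, -0.0565, 0.3573)
v' = (-1.2560, -1.0080, -1.4200)
ω' = (0.2014, -1.2982, -1.4410)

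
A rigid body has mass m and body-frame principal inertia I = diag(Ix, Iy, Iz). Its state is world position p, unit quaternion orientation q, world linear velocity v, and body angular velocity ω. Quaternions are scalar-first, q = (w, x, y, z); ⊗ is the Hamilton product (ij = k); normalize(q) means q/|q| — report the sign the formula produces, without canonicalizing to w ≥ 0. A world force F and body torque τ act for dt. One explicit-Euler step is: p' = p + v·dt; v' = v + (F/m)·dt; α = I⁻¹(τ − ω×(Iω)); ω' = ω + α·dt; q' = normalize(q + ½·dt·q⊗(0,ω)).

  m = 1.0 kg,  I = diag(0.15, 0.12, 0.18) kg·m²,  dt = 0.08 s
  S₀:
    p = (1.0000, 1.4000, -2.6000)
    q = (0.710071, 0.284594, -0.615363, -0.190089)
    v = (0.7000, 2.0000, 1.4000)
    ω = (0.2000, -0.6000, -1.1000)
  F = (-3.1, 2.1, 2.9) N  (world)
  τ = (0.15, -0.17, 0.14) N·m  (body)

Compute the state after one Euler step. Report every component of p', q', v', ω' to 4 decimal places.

p + v·dt = (1.0560, 1.5600, -2.4880)
v' = v + a·dt = (0.4520, 2.1680, 1.6320)
angular accel α = (0.7360, -1.4717, 0.7578)
ω' = ω + α·dt = (0.2589, -0.7177, -1.0394)
2q̇ = q⊗(0,ω) = (-0.6352345, 0.7048601, -0.1510070, -0.8287619)
q' = normalize(q + ½dt·q⊗(0,ω)) = (0.6838, 0.3124, -0.6206, -0.2230)

p' = (1.0560, 1.5600, -2.4880)
q' = (0.6838, 0.3124, -0.6206, -0.2230)
v' = (0.4520, 2.1680, 1.6320)
ω' = (0.2589, -0.7177, -1.0394)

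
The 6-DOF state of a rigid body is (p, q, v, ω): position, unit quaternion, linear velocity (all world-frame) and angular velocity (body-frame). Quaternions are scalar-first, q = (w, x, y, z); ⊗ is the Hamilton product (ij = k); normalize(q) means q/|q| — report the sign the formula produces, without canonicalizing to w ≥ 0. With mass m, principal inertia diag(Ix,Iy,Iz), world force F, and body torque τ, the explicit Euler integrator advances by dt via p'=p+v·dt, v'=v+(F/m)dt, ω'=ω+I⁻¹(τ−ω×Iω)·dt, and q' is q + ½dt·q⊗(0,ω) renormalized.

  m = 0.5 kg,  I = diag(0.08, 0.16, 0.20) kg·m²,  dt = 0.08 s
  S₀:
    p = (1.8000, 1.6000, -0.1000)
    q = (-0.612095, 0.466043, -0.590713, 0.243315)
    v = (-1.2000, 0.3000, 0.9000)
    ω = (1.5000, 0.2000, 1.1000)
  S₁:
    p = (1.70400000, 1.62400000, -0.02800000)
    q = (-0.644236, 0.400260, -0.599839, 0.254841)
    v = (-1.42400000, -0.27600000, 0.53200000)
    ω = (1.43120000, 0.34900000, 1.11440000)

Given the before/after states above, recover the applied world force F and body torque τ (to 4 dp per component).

F = (-1.4000, -3.6000, -2.3000)
τ = (-0.0600, 0.1000, 0.0600)

v₁ − v₀ = (-0.22400000, -0.57600000, -0.36800000)
F = m·Δv/dt = (-1.4000, -3.6000, -2.3000)
rate change Δω = (-0.06880000, 0.14900000, 0.01440000)
ω₀×(Iω₀) = (0.0088, -0.1980, 0.0240)
applied torque τ = (-0.0600, 0.1000, 0.0600)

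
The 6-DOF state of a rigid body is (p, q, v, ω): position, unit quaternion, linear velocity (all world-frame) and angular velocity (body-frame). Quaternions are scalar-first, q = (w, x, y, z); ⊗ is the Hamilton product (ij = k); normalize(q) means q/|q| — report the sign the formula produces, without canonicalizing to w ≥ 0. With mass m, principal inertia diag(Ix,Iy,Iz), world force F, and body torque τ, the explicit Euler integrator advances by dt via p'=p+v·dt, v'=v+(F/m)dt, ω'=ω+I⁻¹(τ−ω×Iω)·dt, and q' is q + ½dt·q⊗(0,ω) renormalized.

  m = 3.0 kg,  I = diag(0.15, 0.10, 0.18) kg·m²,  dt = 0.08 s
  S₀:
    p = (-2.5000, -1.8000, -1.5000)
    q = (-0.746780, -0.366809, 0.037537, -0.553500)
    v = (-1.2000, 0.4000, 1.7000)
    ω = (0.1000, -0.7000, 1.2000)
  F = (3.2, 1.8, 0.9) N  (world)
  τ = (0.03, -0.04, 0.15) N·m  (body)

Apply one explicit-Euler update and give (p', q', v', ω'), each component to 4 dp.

p' = (-2.5960, -1.7680, -1.3640)
q' = (-0.7166, -0.3829, 0.0737, -0.5783)
v' = (-1.1147, 0.4480, 1.7240)
ω' = (0.1518, -0.7291, 1.2651)

linear accel F/m = (1.0667, 0.6000, 0.3000)
new position p' = (-2.5960, -1.7680, -1.3640)
v + (F/m)dt = (-1.1147, 0.4480, 1.7240)
(τ − ω×Iω)/I = (0.6480, -0.3640, 0.8139)
new body rate ω' = (0.1518, -0.7291, 1.2651)
q⊗(0,ω) = (0.7271568, -0.4170836, 0.9075668, -0.6431234)
q + ½dt·q⊗(0,ω), renormalized = (-0.7166, -0.3829, 0.0737, -0.5783)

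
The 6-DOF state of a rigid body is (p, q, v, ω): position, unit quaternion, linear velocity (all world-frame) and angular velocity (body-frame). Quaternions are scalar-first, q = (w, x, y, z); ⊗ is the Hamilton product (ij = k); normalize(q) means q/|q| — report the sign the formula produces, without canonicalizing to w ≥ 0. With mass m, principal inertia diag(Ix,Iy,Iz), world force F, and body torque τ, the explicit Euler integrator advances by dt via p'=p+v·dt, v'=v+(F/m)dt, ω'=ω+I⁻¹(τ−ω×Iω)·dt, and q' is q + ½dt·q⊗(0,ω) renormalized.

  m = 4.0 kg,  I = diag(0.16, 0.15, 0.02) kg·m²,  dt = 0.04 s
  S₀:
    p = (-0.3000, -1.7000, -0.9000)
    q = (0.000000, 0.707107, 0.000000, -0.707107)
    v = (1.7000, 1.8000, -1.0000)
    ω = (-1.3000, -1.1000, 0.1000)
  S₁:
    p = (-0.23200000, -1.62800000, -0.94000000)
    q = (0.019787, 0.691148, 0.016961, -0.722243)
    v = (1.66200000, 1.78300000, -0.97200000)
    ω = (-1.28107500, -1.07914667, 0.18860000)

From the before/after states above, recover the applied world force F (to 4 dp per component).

F = (-3.8000, -1.7000, 2.8000)

velocity change Δv = (-0.03800000, -0.01700000, 0.02800000)
F = m·Δv/dt = (-3.8000, -1.7000, 2.8000)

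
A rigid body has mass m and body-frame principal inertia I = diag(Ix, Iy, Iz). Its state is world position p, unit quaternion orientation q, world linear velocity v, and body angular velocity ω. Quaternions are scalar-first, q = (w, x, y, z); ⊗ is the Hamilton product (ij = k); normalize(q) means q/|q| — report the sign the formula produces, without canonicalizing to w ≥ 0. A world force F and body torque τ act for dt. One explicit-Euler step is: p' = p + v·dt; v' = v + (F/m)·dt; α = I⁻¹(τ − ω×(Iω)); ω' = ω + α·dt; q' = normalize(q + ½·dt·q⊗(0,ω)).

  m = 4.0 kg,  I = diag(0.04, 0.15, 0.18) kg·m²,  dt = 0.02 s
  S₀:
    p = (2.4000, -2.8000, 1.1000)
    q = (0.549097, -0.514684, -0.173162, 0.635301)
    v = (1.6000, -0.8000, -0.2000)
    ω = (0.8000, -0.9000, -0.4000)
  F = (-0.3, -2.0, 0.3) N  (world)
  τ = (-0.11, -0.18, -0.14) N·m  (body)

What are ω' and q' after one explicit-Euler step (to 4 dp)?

ω' = (0.7396, -0.9300, -0.4068)
q' = (0.5542, -0.5038, -0.1751, 0.6391)

angular accel α = (-3.0200, -1.4987, -0.3378)
ω + α·dt = (0.7396, -0.9300, -0.4068)
Hamilton product q⊗(0,ω) = (0.5100218, 1.0803133, -0.1918201, 0.3821064)
q' = normalize(q + ½dt·q⊗(0,ω)) = (0.5542, -0.5038, -0.1751, 0.6391)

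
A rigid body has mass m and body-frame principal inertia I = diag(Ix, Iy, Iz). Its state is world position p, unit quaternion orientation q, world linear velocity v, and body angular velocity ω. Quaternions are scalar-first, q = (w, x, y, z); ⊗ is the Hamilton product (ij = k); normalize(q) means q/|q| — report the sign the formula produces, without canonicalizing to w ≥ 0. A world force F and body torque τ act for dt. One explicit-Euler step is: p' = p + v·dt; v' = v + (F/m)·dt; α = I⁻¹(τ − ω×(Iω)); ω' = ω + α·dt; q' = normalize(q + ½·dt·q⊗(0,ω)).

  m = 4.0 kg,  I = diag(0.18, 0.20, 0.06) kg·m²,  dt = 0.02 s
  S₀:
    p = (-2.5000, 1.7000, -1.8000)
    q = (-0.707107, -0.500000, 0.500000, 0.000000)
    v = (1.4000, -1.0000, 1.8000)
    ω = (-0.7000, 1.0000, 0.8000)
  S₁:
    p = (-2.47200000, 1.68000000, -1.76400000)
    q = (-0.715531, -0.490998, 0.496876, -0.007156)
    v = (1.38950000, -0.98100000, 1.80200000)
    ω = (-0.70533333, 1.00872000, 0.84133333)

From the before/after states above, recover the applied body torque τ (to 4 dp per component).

ω₁ − ω₀ = (-0.00533333, 0.00872000, 0.04133333)
precession coupling = (-0.1120, -0.0672, -0.0140)
I·α + gyro = (-0.1600, 0.0200, 0.1100)

τ = (-0.1600, 0.0200, 0.1100)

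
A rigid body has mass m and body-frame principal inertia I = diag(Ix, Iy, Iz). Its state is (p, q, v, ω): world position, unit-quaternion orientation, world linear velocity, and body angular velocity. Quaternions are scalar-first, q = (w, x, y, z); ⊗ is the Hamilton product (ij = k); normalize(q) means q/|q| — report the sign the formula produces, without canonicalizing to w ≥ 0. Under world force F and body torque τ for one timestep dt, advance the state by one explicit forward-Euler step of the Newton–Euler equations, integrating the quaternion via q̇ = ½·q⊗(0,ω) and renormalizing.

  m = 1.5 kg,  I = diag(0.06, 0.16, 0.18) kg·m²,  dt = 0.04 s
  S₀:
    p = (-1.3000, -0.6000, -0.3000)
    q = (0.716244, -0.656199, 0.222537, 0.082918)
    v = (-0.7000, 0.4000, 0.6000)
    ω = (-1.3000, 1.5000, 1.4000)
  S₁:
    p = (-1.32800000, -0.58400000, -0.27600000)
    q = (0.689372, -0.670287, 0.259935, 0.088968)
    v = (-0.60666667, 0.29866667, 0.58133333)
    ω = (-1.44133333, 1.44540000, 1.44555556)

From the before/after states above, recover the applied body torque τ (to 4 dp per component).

rate change Δω = (-0.14133333, -0.05460000, 0.04555556)
ω₀×(Iω₀) = (0.0420, 0.2184, -0.1950)
I·α + gyro = (-0.1700, 0.0000, 0.0100)

τ = (-0.1700, 0.0000, 0.0100)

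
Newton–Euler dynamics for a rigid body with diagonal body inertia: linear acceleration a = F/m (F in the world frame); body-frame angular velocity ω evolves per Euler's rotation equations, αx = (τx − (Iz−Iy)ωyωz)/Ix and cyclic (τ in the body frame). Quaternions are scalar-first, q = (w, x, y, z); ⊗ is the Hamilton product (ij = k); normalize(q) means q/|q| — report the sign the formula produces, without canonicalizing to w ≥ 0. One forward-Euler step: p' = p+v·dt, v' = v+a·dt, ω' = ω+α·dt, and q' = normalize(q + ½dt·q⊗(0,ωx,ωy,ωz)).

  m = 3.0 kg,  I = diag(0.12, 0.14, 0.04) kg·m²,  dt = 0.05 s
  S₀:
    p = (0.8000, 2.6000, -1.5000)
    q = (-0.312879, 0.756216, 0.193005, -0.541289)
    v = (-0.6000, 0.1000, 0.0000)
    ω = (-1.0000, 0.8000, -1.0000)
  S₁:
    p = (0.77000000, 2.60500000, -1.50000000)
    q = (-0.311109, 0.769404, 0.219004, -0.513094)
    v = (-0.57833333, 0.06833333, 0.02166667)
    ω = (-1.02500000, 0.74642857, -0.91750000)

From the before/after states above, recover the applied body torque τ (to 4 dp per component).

τ = (0.0200, -0.0700, 0.0500)

rate change Δω = (-0.02500000, -0.05357143, 0.08250000)
gyro term ω₀×Iω₀ = (0.0800, 0.0800, -0.0160)
applied torque τ = (0.0200, -0.0700, 0.0500)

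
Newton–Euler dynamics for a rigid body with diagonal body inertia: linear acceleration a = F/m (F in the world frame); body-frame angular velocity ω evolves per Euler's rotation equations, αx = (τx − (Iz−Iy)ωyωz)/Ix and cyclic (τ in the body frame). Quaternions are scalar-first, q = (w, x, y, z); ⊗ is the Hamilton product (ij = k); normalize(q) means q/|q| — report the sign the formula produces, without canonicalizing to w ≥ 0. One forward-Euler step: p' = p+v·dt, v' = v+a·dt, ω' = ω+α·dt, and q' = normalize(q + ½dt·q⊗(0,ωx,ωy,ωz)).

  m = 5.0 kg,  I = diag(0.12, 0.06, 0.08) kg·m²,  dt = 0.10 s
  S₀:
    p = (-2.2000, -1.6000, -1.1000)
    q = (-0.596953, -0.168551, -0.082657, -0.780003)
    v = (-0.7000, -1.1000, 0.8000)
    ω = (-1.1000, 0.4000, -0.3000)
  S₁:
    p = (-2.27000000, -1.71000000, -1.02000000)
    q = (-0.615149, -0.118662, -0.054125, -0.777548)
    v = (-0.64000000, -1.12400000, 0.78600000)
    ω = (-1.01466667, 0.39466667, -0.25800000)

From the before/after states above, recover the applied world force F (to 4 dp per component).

F = (3.0000, -1.2000, -0.7000)

velocity change Δv = (0.06000000, -0.02400000, -0.01400000)
m·(v₁−v₀)/dt = (3.0000, -1.2000, -0.7000)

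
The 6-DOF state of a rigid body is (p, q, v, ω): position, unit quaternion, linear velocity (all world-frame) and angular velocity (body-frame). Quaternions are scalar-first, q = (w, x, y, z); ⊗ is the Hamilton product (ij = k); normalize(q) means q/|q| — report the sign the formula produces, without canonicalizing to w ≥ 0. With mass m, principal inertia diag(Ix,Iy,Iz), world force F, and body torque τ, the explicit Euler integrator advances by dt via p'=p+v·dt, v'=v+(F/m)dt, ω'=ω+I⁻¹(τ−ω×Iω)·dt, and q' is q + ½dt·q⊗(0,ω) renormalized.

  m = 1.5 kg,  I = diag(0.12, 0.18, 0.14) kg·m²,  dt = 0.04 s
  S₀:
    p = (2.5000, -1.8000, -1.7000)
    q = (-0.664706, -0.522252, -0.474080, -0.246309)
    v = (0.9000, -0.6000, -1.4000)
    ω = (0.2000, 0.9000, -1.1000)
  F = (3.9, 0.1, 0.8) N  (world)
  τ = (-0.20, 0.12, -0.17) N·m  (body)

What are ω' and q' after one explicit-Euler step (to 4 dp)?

ω' = (0.1201, 0.9257, -1.1517)
q' = (-0.6592, -0.5098, -0.4983, -0.2391)

gyro term ω×Iω = (0.0396, 0.0044, 0.0108)
α = I⁻¹(τ − ω×Iω) = (-1.9967, 0.6422, -1.2914)
new body rate ω' = (0.1201, 0.9257, -1.1517)
2q̇ = q⊗(0,ω) = (0.2601825, 0.6102249, -1.2219744, 0.3559658)
q' = normalize(q + ½dt·q⊗(0,ω)) = (-0.6592, -0.5098, -0.4983, -0.2391)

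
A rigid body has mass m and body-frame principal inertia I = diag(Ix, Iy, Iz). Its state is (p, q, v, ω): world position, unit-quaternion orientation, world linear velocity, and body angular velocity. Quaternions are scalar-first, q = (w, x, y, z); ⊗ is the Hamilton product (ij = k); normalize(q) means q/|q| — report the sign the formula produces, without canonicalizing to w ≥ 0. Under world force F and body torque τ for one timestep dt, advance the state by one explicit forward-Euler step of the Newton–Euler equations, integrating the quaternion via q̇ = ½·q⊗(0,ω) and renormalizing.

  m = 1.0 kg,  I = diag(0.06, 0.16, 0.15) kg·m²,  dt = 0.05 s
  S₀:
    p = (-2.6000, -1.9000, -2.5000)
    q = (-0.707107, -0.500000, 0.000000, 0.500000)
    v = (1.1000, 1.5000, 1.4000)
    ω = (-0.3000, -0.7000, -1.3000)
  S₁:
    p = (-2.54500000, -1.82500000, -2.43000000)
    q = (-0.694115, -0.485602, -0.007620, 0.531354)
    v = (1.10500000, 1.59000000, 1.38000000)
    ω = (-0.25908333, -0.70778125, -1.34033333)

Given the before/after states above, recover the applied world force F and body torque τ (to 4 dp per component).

ω₁ − ω₀ = (0.04091667, -0.00778125, -0.04033333)
gyro term ω₀×Iω₀ = (-0.0091, -0.0351, 0.0210)
τ = I·(Δω/dt) + ω₀×(Iω₀) = (0.0400, -0.0600, -0.1000)
v₁ − v₀ = (0.00500000, 0.09000000, -0.02000000)
F = m·Δv/dt = (0.1000, 1.8000, -0.4000)

F = (0.1000, 1.8000, -0.4000)
τ = (0.0400, -0.0600, -0.1000)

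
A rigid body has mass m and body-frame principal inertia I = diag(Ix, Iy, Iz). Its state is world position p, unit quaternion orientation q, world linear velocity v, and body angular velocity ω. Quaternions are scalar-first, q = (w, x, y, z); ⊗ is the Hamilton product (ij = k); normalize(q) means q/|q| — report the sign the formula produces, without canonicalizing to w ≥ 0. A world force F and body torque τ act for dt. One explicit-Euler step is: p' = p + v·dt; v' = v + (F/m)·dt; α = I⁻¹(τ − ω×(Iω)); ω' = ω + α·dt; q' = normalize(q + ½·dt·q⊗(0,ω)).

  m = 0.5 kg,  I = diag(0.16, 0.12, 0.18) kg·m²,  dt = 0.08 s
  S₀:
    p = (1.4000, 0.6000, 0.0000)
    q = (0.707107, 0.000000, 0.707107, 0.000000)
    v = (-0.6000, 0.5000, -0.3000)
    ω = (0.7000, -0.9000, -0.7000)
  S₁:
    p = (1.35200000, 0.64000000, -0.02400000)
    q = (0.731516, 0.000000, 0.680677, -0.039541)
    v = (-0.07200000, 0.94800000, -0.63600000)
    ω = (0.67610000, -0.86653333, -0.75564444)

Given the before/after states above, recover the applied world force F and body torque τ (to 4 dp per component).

ω₁ − ω₀ = (-0.02390000, 0.03346667, -0.05564444)
applied torque τ = (-0.0100, 0.0600, -0.1000)
Δv = v₁−v₀ = (0.52800000, 0.44800000, -0.33600000)
F = m·Δv/dt = (3.3000, 2.8000, -2.1000)

F = (3.3000, 2.8000, -2.1000)
τ = (-0.0100, 0.0600, -0.1000)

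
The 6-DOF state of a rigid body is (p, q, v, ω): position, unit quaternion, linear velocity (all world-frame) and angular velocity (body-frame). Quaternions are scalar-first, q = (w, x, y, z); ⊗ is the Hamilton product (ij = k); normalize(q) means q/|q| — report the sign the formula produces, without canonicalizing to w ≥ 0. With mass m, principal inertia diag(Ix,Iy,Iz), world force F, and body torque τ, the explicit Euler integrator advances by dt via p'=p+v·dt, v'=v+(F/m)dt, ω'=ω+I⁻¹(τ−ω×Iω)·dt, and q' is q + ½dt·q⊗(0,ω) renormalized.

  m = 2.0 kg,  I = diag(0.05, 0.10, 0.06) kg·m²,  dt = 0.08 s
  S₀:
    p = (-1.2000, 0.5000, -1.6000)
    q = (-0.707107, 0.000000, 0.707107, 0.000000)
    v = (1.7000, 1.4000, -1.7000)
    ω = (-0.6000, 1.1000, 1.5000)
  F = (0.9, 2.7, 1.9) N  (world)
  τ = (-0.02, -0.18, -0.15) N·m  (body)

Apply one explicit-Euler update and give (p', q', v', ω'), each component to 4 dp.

p' = p + v·dt = (-1.0640, 0.6120, -1.7360)
v + (F/m)dt = (1.7360, 1.5080, -1.6240)
angular accel α = (0.9200, -1.8900, -1.9500)
ω' = ω + α·dt = (-0.5264, 0.9488, 1.3440)
q⊗(0,ω) = (-0.7778177, 1.4849247, -0.7778177, -0.6363963)
updated quaternion q' = (-0.7360, 0.0592, 0.6739, -0.0254)

p' = (-1.0640, 0.6120, -1.7360)
q' = (-0.7360, 0.0592, 0.6739, -0.0254)
v' = (1.7360, 1.5080, -1.6240)
ω' = (-0.5264, 0.9488, 1.3440)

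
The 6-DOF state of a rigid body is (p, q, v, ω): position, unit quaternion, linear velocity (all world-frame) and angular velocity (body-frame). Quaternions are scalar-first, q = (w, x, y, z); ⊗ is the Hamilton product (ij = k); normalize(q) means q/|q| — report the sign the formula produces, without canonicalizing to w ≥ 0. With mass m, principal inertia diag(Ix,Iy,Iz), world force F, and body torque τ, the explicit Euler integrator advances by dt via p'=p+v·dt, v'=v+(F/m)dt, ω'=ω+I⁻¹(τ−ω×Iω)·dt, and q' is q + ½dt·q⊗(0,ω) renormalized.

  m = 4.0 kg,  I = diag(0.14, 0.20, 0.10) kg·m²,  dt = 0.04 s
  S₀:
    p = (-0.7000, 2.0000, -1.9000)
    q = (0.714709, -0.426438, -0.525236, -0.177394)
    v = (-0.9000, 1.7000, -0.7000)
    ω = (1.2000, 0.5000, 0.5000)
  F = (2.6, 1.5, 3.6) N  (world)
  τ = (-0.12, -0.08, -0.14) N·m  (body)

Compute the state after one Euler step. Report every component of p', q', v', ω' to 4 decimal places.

p' = (-0.7360, 2.0680, -1.9280)
q' = (0.7317, -0.4126, -0.5179, -0.1618)
v' = (-0.8740, 1.7150, -0.6640)
ω' = (1.1729, 0.4792, 0.4296)

(τ − ω×Iω)/I = (-0.6786, -0.5200, -1.7600)
ω' = ω + α·dt = (1.1729, 0.4792, 0.4296)
2q̇ = q⊗(0,ω) = (0.8630406, 0.6837298, 0.3577007, 0.7744187)
q + ½dt·q⊗(0,ω), renormalized = (0.7317, -0.4126, -0.5179, -0.1618)
new position p' = (-0.7360, 2.0680, -1.9280)
v' = v + a·dt = (-0.8740, 1.7150, -0.6640)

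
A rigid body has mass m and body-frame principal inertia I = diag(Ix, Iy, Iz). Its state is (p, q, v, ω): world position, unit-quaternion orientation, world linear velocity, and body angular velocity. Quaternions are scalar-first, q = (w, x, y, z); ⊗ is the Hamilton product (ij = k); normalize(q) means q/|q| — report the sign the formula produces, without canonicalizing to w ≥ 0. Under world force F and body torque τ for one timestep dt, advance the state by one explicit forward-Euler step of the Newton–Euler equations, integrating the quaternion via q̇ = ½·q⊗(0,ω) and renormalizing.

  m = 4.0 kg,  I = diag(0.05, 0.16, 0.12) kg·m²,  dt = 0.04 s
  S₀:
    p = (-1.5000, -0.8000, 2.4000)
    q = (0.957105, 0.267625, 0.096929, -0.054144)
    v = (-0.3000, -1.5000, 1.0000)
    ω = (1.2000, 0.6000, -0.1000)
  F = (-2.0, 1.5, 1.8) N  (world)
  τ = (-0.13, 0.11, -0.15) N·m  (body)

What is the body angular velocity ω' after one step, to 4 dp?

ω' = (1.0941, 0.6254, -0.1764)

ω×(Iω) gyroscopic = (0.0024, 0.0084, 0.0792)
α = I⁻¹(τ − ω×Iω) = (-2.6480, 0.6350, -1.9100)
new body rate ω' = (1.0941, 0.6254, -0.1764)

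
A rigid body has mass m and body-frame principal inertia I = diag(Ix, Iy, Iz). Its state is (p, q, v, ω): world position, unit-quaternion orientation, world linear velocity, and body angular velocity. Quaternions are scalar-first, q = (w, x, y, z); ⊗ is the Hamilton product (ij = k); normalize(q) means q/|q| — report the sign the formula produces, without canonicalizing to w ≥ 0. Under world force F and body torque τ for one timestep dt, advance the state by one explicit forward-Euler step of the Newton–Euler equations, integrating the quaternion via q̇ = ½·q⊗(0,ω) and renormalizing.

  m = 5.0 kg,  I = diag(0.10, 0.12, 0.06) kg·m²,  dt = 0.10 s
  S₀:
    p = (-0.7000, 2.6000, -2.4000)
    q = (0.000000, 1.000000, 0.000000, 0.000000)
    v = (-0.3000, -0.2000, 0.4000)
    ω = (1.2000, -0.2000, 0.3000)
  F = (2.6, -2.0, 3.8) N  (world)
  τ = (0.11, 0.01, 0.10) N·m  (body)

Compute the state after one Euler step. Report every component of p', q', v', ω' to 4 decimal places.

p' = (-0.7300, 2.5800, -2.3600)
q' = (-0.0599, 0.9980, -0.0150, -0.0100)
v' = (-0.2480, -0.2400, 0.4760)
ω' = (1.3064, -0.2037, 0.4747)

new position p' = (-0.7300, 2.5800, -2.3600)
v + (F/m)dt = (-0.2480, -0.2400, 0.4760)
ω×(Iω) gyroscopic = (0.0036, 0.0144, -0.0048)
angular accel α = (1.0640, -0.0367, 1.7467)
ω + α·dt = (1.3064, -0.2037, 0.4747)
Hamilton product q⊗(0,ω) = (-1.2000000, 0.0000000, -0.3000000, -0.2000000)
updated quaternion q' = (-0.0599, 0.9980, -0.0150, -0.0100)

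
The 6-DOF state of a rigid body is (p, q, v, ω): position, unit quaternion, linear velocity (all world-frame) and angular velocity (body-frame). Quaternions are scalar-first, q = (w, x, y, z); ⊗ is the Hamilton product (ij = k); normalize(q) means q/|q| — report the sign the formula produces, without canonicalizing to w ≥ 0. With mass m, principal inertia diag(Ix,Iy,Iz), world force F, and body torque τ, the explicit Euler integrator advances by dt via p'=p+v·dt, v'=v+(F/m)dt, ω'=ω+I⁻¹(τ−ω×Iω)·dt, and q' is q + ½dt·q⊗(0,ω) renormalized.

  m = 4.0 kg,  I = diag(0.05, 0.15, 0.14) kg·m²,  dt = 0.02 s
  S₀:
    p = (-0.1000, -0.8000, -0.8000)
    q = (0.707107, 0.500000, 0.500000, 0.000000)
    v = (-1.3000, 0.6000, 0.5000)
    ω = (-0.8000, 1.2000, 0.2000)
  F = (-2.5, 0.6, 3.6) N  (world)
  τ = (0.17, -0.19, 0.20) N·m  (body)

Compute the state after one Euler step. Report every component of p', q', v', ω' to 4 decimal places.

p' = (-0.1260, -0.7880, -0.7900)
q' = (0.7050, 0.4953, 0.5074, 0.0114)
v' = (-1.3125, 0.6030, 0.5180)
ω' = (-0.7310, 1.1727, 0.2423)

α = I⁻¹(τ − ω×Iω) = (3.4480, -1.3627, 2.1143)
ω + α·dt = (-0.7310, 1.1727, 0.2423)
Hamilton product q⊗(0,ω) = (-0.2000000, -0.4656856, 0.7485284, 1.1414214)
q' = normalize(q + ½dt·q⊗(0,ω)) = (0.7050, 0.4953, 0.5074, 0.0114)
a = (-0.6250, 0.1500, 0.9000)
new position p' = (-0.1260, -0.7880, -0.7900)
new velocity v' = (-1.3125, 0.6030, 0.5180)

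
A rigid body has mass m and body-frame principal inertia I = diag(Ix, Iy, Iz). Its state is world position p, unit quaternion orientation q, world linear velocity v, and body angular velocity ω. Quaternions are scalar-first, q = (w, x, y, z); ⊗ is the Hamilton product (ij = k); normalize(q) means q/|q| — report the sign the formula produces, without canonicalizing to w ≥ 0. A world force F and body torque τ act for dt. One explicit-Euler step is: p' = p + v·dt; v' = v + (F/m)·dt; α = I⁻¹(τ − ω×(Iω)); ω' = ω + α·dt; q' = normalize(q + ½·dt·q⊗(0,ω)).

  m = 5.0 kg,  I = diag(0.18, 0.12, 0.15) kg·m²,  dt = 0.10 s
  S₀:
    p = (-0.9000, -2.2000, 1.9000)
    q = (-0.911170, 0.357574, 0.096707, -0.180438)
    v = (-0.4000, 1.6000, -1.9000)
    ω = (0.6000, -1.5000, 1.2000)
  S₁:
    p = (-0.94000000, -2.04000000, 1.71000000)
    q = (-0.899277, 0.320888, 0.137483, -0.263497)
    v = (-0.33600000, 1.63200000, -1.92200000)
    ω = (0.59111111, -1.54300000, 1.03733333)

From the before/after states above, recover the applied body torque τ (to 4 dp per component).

Δω = ω₁−ω₀ = (-0.00888889, -0.04300000, -0.16266667)
I·α + gyro = (-0.0700, -0.0300, -0.1900)

τ = (-0.0700, -0.0300, -0.1900)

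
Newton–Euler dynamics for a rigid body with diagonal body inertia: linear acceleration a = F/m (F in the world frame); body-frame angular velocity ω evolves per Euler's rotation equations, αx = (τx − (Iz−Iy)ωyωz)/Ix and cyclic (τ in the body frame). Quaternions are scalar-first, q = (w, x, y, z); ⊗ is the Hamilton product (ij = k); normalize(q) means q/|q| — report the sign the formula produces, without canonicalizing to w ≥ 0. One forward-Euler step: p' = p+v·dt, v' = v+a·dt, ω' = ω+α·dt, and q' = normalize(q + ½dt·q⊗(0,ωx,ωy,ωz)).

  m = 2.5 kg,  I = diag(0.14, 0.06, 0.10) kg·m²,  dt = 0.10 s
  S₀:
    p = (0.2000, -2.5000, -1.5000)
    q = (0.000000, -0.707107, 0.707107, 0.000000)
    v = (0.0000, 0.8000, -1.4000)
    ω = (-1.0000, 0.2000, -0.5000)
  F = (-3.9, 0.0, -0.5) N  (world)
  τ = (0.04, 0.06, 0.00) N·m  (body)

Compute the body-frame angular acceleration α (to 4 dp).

α = (0.3143, 0.6667, -0.1600)

gyro term ω×Iω = (-0.0040, 0.0200, 0.0160)
angular accel α = (0.3143, 0.6667, -0.1600)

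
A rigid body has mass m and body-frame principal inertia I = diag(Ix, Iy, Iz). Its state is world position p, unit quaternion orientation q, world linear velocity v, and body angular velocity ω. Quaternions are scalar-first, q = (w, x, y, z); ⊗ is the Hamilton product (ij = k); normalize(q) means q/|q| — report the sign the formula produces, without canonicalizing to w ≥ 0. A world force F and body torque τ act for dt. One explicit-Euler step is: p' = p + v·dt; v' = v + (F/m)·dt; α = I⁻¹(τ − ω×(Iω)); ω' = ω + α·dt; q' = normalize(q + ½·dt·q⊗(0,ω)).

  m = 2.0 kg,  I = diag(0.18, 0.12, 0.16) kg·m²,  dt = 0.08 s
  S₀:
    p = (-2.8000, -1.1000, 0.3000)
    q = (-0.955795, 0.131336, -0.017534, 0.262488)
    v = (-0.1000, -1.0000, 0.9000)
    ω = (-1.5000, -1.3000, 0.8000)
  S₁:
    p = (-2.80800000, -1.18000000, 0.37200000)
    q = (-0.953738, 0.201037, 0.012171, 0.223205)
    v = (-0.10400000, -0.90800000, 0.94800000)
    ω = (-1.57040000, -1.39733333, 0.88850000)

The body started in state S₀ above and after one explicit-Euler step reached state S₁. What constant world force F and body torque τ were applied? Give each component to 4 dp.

F = (-0.1000, 2.3000, 1.2000)
τ = (-0.2000, -0.1700, 0.0600)

ω₁ − ω₀ = (-0.07040000, -0.09733333, 0.08850000)
I·α + gyro = (-0.2000, -0.1700, 0.0600)
Δv = v₁−v₀ = (-0.00400000, 0.09200000, 0.04800000)
m·(v₁−v₀)/dt = (-0.1000, 2.3000, 1.2000)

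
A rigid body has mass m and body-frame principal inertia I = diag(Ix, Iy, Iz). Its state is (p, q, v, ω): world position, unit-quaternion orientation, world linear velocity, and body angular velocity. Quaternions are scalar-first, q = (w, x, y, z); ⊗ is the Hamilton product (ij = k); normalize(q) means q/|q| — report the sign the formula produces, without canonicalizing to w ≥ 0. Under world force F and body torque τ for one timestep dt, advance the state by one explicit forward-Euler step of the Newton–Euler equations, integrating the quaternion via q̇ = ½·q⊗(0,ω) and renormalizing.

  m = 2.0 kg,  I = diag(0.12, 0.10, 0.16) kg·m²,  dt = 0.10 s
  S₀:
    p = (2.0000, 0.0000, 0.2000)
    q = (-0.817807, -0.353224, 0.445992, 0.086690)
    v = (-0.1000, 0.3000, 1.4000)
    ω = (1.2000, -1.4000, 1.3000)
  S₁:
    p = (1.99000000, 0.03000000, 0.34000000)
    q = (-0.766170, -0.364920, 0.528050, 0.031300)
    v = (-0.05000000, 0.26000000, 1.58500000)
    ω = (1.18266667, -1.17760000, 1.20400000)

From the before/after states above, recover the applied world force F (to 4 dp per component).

F = (1.0000, -0.8000, 3.7000)

Δv = v₁−v₀ = (0.05000000, -0.04000000, 0.18500000)
applied force F = (1.0000, -0.8000, 3.7000)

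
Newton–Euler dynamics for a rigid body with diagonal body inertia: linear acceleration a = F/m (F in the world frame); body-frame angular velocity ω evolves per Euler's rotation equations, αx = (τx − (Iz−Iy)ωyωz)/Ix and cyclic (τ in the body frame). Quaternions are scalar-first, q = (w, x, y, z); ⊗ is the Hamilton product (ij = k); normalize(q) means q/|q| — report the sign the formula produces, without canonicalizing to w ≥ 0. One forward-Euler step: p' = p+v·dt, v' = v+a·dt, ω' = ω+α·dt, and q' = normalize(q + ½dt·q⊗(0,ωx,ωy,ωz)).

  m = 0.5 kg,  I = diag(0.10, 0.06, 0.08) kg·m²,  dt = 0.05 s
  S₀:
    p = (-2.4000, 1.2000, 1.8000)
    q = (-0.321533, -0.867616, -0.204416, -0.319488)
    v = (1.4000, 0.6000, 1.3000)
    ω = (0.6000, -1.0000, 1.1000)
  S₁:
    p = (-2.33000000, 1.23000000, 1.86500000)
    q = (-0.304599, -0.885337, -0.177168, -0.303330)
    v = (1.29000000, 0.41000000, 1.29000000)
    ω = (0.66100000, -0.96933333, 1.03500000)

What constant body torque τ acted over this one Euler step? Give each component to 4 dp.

τ = (0.1000, 0.0500, -0.0800)

rate change Δω = (0.06100000, 0.03066667, -0.06500000)
gyro term ω₀×Iω₀ = (-0.0220, 0.0132, 0.0240)
τ = I·(Δω/dt) + ω₀×(Iω₀) = (0.1000, 0.0500, -0.0800)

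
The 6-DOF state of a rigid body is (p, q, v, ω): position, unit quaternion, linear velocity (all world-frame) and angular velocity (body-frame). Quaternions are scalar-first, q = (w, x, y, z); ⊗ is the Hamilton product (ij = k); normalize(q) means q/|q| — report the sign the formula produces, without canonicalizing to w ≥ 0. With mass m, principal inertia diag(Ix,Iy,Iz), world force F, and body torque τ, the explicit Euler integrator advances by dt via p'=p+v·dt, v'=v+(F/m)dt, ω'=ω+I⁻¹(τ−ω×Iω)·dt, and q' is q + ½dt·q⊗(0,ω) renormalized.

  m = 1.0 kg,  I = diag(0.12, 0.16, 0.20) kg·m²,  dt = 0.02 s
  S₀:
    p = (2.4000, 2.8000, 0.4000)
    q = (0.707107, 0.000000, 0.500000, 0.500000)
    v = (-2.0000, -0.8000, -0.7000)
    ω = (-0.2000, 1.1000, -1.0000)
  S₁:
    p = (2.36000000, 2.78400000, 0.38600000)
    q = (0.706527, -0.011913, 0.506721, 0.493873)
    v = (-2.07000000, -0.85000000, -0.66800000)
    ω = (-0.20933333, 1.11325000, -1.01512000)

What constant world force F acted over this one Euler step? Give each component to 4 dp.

v₁ − v₀ = (-0.07000000, -0.05000000, 0.03200000)
F = m·Δv/dt = (-3.5000, -2.5000, 1.6000)

F = (-3.5000, -2.5000, 1.6000)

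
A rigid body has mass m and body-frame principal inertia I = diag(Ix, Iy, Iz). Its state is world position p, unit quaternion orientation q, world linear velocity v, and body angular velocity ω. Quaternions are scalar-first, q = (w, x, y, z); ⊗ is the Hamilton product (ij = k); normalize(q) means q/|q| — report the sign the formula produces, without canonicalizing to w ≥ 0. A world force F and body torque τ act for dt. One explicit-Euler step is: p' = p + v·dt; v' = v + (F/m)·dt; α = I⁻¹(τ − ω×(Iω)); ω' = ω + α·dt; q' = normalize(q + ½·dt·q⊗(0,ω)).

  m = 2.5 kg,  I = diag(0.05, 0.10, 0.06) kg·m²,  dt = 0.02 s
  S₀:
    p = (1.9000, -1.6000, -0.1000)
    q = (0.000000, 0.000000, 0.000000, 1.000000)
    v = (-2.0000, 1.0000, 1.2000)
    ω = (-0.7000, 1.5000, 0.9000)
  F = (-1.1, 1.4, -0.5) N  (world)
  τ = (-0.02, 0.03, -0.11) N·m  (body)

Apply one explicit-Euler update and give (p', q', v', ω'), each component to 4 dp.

p' = (1.8600, -1.5800, -0.0760)
q' = (-0.0090, -0.0150, -0.0070, 0.9998)
v' = (-2.0088, 1.0112, 1.1960)
ω' = (-0.6864, 1.5047, 0.8808)

p + v·dt = (1.8600, -1.5800, -0.0760)
v + (F/m)dt = (-2.0088, 1.0112, 1.1960)
precession coupling ω×(Iω) = (-0.0540, 0.0063, -0.0525)
α = I⁻¹(τ − ω×Iω) = (0.6800, 0.2370, -0.9583)
ω' = ω + α·dt = (-0.6864, 1.5047, 0.8808)
Hamilton product q⊗(0,ω) = (-0.9000000, -1.5000000, -0.7000000, 0.0000000)
q' = normalize(q + ½dt·q⊗(0,ω)) = (-0.0090, -0.0150, -0.0070, 0.9998)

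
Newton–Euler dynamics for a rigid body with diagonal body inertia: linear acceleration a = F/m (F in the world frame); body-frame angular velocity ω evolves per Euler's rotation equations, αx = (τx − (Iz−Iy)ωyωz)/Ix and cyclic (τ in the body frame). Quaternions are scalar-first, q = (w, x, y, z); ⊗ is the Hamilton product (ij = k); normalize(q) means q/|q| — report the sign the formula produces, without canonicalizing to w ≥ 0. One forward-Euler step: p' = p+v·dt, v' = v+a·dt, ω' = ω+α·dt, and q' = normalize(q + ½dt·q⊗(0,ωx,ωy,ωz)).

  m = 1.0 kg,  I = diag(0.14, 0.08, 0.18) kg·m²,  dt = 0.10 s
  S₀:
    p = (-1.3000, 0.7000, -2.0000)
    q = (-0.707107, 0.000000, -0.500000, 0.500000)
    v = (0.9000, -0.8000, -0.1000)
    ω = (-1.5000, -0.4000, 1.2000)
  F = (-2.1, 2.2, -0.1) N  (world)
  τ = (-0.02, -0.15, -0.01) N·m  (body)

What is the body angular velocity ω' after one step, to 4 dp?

ω' = (-1.4800, -0.6775, 1.2144)

precession coupling ω×(Iω) = (-0.0480, 0.0720, -0.0360)
α = I⁻¹(τ − ω×Iω) = (0.2000, -2.7750, 0.1444)
ω + α·dt = (-1.4800, -0.6775, 1.2144)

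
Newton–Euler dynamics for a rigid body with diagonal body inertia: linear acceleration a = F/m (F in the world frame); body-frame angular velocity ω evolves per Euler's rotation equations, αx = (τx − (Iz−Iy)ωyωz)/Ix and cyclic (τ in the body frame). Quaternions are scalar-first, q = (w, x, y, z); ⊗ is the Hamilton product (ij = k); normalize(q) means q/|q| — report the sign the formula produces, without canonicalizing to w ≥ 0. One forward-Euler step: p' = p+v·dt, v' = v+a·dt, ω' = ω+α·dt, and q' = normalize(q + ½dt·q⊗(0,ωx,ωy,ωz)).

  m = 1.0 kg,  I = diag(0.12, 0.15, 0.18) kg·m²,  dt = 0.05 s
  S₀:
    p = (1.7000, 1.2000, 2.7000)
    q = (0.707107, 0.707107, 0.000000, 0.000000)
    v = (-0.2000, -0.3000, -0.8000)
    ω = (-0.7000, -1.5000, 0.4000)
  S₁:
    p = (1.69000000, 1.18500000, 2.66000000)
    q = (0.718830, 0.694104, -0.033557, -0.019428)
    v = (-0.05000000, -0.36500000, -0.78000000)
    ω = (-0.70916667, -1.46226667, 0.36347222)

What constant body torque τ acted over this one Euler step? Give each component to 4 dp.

τ = (-0.0400, 0.1300, -0.1000)

rate change Δω = (-0.00916667, 0.03773333, -0.03652778)
precession coupling = (-0.0180, 0.0168, 0.0315)
I·α + gyro = (-0.0400, 0.1300, -0.1000)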